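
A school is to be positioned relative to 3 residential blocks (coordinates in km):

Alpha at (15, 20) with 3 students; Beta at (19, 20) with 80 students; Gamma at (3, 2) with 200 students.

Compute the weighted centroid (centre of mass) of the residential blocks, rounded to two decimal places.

The minimiser of Σwᵢ‖p−pᵢ‖² is the weighted centroid p* = (Σwᵢpᵢ)/(Σwᵢ).
Σwᵢ = 283.
Σwᵢxᵢ = 3·15 + 80·19 + 200·3 = 2165.
Σwᵢyᵢ = 3·20 + 80·20 + 200·2 = 2060.
x* = 2165/283 = 7.65, y* = 2060/283 = 7.28.

(7.65, 7.28)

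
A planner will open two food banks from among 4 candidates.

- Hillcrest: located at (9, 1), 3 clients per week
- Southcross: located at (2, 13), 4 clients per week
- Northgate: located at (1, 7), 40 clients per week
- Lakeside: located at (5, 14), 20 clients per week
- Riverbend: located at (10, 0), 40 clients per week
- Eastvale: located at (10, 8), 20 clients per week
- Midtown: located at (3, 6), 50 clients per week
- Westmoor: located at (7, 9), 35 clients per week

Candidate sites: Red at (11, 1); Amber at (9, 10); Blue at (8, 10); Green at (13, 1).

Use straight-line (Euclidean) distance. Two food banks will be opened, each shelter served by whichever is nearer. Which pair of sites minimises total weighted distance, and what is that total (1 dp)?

Evaluate every pair (each demand assigned to the nearer of the two):
  {Red, Blue}: total = 920.3
  {Blue, Green}: total = 996.2
  {Red, Amber}: total = 1031.5
  {Amber, Green}: total = 1107.4
  {Amber, Blue}: total = 1274.8
  {Red, Green}: total = 1801.6
Best pair: {Red, Blue} with total 920.3.

{Red, Blue}, total 920.3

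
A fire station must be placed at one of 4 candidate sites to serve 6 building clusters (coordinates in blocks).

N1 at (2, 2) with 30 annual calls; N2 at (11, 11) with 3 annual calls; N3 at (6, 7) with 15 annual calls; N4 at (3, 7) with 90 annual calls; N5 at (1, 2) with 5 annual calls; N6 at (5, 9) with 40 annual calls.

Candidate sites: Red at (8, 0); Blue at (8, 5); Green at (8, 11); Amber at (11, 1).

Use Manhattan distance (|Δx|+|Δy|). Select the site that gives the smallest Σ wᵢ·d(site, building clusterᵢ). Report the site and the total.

Blue, total 1317 blocks

Total weighted distance at each candidate:
  Red (8, 0): total = 2022
  Blue (8, 5): total = 1317
  Green (8, 11): total = 1639
  Amber (11, 1): total = 2370
Minimum is at Blue with total 1317 blocks.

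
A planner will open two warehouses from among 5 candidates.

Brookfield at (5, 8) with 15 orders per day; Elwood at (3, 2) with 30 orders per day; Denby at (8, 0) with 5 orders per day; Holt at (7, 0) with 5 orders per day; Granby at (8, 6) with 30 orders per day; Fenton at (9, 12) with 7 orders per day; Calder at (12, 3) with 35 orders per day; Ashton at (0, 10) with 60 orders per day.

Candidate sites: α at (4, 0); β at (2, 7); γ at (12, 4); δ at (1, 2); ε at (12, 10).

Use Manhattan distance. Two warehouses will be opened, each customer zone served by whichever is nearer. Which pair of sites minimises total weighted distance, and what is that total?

Evaluate every pair (each demand assigned to the nearer of the two):
  {β, γ}: total = 917
  {γ, δ}: total = 1122
  {β, ε}: total = 1155
  {α, β}: total = 1164
  {β, δ}: total = 1219
  {δ, ε}: total = 1340
  {α, γ}: total = 1392
  {α, ε}: total = 1500
  {γ, ε}: total = 1520
  {α, δ}: total = 1574
Best pair: {β, γ} with total 917.

{β, γ}, total 917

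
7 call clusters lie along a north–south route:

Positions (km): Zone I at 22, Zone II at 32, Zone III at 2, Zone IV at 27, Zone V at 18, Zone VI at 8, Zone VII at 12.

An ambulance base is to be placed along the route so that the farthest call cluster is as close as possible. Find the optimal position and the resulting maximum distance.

location 17, max distance 15

The 1-center on a line is the midpoint of the two extreme points: leftmost at 2, rightmost at 32.
Optimal location = (2 + 32)/2 = 17; maximum distance = (32 − 2)/2 = 15.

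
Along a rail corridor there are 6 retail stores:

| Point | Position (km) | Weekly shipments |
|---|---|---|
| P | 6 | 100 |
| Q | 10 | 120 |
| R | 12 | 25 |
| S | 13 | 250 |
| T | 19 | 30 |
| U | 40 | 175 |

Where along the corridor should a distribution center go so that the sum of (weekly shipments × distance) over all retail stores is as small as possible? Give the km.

For a sum of weighted absolute distances on a line, the optimum is the weighted median (not the mean). Total weight W = 700; half-weight = 350.
Sort by position and accumulate weight:
  km 6 (P, w=100) → cum 100
  km 10 (Q, w=120) → cum 220
  km 12 (R, w=25) → cum 245
  km 13 (S, w=250) → cum 495  ≥ 350 → median here
  km 19 (T, w=30) → cum 525
  km 40 (U, w=175) → cum 700
Optimal location: km 13.

x = 13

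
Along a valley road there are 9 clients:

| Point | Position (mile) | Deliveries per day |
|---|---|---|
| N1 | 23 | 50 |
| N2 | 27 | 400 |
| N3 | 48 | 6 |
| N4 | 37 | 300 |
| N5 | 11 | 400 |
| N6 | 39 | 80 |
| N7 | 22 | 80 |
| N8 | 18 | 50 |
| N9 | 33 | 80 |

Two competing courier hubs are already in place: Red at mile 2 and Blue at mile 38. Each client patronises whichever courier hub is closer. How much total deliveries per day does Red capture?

450

The indifferent point is the midpoint (2+38)/2 = 20; clients left of it (closer to Red at 2) go to Red, those right go to Blue.
  N5 at 11 (w=400) → Red
  N8 at 18 (w=50) → Red
  N7 at 22 (w=80) → Blue
  N1 at 23 (w=50) → Blue
  N2 at 27 (w=400) → Blue
  N9 at 33 (w=80) → Blue
  N4 at 37 (w=300) → Blue
  N6 at 39 (w=80) → Blue
  N3 at 48 (w=6) → Blue
Red captures 450; Blue captures 996.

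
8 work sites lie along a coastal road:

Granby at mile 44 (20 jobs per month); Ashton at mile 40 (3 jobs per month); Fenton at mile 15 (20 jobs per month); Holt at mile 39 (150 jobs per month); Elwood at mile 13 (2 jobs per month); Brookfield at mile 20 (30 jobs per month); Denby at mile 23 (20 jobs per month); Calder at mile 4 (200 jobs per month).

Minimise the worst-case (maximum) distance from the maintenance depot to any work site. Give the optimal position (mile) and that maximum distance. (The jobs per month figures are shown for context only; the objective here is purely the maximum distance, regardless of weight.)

location 24, max distance 20

The 1-center on a line is the midpoint of the two extreme points: leftmost at 4, rightmost at 44.
Optimal location = (4 + 44)/2 = 24; maximum distance = (44 − 4)/2 = 20.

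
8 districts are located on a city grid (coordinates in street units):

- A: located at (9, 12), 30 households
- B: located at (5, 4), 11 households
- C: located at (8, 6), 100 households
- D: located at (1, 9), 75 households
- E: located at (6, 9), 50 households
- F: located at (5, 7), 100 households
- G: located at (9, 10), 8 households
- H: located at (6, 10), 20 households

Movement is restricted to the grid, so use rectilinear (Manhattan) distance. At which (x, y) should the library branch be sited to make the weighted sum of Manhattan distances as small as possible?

(6, 7)

Manhattan distance separates: Σwᵢ(|x−xᵢ|+|y−yᵢ|) = Σwᵢ|x−xᵢ| + Σwᵢ|y−yᵢ|, so x and y are optimised independently as 1-D weighted medians.
Total weight W = 394; half = 197.
x-coordinate, sorted with cumulative weight:
  x=1 (D, w=75) cum 75
  x=5 (B, w=11) cum 86
  x=5 (F, w=100) cum 186
  x=6 (E, w=50) cum 236  ← median
  x=6 (H, w=20) cum 256
  x=8 (C, w=100) cum 356
  x=9 (A, w=30) cum 386
  x=9 (G, w=8) cum 394
⇒ x* = 6
y-coordinate, sorted with cumulative weight:
  y=4 (B, w=11) cum 11
  y=6 (C, w=100) cum 111
  y=7 (F, w=100) cum 211  ← median
  y=9 (D, w=75) cum 286
  y=9 (E, w=50) cum 336
  y=10 (G, w=8) cum 344
  y=10 (H, w=20) cum 364
  y=12 (A, w=30) cum 394
⇒ y* = 7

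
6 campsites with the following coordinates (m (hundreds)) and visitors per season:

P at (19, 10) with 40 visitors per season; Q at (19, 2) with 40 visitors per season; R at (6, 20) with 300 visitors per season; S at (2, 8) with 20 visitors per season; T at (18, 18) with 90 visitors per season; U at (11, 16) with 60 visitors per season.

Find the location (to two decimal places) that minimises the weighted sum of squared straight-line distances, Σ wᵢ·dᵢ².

(10.25, 16.76)

The minimiser of Σwᵢ‖p−pᵢ‖² is the weighted centroid p* = (Σwᵢpᵢ)/(Σwᵢ).
Σwᵢ = 550.
Σwᵢxᵢ = 40·19 + 40·19 + 300·6 + 20·2 + 90·18 + 60·11 = 5640.
Σwᵢyᵢ = 40·10 + 40·2 + 300·20 + 20·8 + 90·18 + 60·16 = 9220.
x* = 5640/550 = 10.25, y* = 9220/550 = 16.76.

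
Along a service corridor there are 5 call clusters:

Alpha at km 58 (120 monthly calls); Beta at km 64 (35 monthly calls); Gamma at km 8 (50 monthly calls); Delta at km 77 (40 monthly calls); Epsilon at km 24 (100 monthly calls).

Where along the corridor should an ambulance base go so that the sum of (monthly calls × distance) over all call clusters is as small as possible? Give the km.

For a sum of weighted absolute distances on a line, the optimum is the weighted median (not the mean). Total weight W = 345; half-weight = 172.5.
Sort by position and accumulate weight:
  km 8 (Gamma, w=50) → cum 50
  km 24 (Epsilon, w=100) → cum 150
  km 58 (Alpha, w=120) → cum 270  ≥ 172.5 → median here
  km 64 (Beta, w=35) → cum 305
  km 77 (Delta, w=40) → cum 345
Optimal location: km 58.

x = 58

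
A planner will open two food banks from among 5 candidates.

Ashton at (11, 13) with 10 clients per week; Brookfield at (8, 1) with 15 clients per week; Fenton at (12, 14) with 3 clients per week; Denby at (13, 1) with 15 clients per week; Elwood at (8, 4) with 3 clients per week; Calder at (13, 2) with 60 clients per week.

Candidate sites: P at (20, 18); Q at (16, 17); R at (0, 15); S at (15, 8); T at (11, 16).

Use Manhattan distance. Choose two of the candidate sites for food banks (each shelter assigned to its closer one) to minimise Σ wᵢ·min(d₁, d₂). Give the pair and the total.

{S, T}, total 897

Evaluate every pair (each demand assigned to the nearer of the two):
  {S, T}: total = 897
  {Q, S}: total = 969
  {P, S}: total = 975
  {R, S}: total = 975
  {P, T}: total = 1569
  {Q, T}: total = 1569
  {R, T}: total = 1569
  {Q, R}: total = 1863
  {P, Q}: total = 1899
  {P, R}: total = 2293
Best pair: {S, T} with total 897.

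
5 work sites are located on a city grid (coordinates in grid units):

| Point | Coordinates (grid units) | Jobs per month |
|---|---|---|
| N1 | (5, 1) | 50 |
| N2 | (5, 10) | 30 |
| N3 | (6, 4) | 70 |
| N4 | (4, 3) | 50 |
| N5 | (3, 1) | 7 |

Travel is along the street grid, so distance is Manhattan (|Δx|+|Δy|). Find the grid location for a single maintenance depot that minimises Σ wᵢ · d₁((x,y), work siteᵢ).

(5, 3)

Manhattan distance separates: Σwᵢ(|x−xᵢ|+|y−yᵢ|) = Σwᵢ|x−xᵢ| + Σwᵢ|y−yᵢ|, so x and y are optimised independently as 1-D weighted medians.
Total weight W = 207; half = 103.5.
x-coordinate, sorted with cumulative weight:
  x=3 (N5, w=7) cum 7
  x=4 (N4, w=50) cum 57
  x=5 (N1, w=50) cum 107  ← median
  x=5 (N2, w=30) cum 137
  x=6 (N3, w=70) cum 207
⇒ x* = 5
y-coordinate, sorted with cumulative weight:
  y=1 (N1, w=50) cum 50
  y=1 (N5, w=7) cum 57
  y=3 (N4, w=50) cum 107  ← median
  y=4 (N3, w=70) cum 177
  y=10 (N2, w=30) cum 207
⇒ y* = 3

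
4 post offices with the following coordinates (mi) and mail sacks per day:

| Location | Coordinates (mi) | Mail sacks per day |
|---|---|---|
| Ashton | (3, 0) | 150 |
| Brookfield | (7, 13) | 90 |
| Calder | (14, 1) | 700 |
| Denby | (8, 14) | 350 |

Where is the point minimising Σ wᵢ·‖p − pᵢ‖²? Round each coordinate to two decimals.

(10.60, 5.25)

The minimiser of Σwᵢ‖p−pᵢ‖² is the weighted centroid p* = (Σwᵢpᵢ)/(Σwᵢ).
Σwᵢ = 1290.
Σwᵢxᵢ = 150·3 + 90·7 + 700·14 + 350·8 = 13680.
Σwᵢyᵢ = 150·0 + 90·13 + 700·1 + 350·14 = 6770.
x* = 13680/1290 = 10.60, y* = 6770/1290 = 5.25.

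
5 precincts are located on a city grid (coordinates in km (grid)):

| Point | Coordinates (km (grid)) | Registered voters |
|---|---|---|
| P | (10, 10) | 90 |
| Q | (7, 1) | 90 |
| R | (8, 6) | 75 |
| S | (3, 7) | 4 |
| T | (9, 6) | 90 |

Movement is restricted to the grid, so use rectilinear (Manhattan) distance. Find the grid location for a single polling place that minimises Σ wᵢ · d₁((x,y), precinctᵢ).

Manhattan distance separates: Σwᵢ(|x−xᵢ|+|y−yᵢ|) = Σwᵢ|x−xᵢ| + Σwᵢ|y−yᵢ|, so x and y are optimised independently as 1-D weighted medians.
Total weight W = 349; half = 174.5.
x-coordinate, sorted with cumulative weight:
  x=3 (S, w=4) cum 4
  x=7 (Q, w=90) cum 94
  x=8 (R, w=75) cum 169
  x=9 (T, w=90) cum 259  ← median
  x=10 (P, w=90) cum 349
⇒ x* = 9
y-coordinate, sorted with cumulative weight:
  y=1 (Q, w=90) cum 90
  y=6 (R, w=75) cum 165
  y=6 (T, w=90) cum 255  ← median
  y=7 (S, w=4) cum 259
  y=10 (P, w=90) cum 349
⇒ y* = 6

(9, 6)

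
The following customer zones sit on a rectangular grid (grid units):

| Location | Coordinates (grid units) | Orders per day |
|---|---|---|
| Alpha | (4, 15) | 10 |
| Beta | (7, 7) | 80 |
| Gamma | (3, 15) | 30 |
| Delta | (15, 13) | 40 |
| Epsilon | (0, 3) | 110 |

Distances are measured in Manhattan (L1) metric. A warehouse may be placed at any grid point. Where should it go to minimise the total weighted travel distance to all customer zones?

Manhattan distance separates: Σwᵢ(|x−xᵢ|+|y−yᵢ|) = Σwᵢ|x−xᵢ| + Σwᵢ|y−yᵢ|, so x and y are optimised independently as 1-D weighted medians.
Total weight W = 270; half = 135.
x-coordinate, sorted with cumulative weight:
  x=0 (Epsilon, w=110) cum 110
  x=3 (Gamma, w=30) cum 140  ← median
  x=4 (Alpha, w=10) cum 150
  x=7 (Beta, w=80) cum 230
  x=15 (Delta, w=40) cum 270
⇒ x* = 3
y-coordinate, sorted with cumulative weight:
  y=3 (Epsilon, w=110) cum 110
  y=7 (Beta, w=80) cum 190  ← median
  y=13 (Delta, w=40) cum 230
  y=15 (Alpha, w=10) cum 240
  y=15 (Gamma, w=30) cum 270
⇒ y* = 7

(3, 7)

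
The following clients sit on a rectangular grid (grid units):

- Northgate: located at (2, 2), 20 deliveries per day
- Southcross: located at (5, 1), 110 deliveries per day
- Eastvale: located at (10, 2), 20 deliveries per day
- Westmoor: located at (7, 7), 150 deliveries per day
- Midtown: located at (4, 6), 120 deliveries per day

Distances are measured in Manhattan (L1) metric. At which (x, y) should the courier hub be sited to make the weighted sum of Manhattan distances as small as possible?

Manhattan distance separates: Σwᵢ(|x−xᵢ|+|y−yᵢ|) = Σwᵢ|x−xᵢ| + Σwᵢ|y−yᵢ|, so x and y are optimised independently as 1-D weighted medians.
Total weight W = 420; half = 210.
x-coordinate, sorted with cumulative weight:
  x=2 (Northgate, w=20) cum 20
  x=4 (Midtown, w=120) cum 140
  x=5 (Southcross, w=110) cum 250  ← median
  x=7 (Westmoor, w=150) cum 400
  x=10 (Eastvale, w=20) cum 420
⇒ x* = 5
y-coordinate, sorted with cumulative weight:
  y=1 (Southcross, w=110) cum 110
  y=2 (Northgate, w=20) cum 130
  y=2 (Eastvale, w=20) cum 150
  y=6 (Midtown, w=120) cum 270  ← median
  y=7 (Westmoor, w=150) cum 420
⇒ y* = 6

(5, 6)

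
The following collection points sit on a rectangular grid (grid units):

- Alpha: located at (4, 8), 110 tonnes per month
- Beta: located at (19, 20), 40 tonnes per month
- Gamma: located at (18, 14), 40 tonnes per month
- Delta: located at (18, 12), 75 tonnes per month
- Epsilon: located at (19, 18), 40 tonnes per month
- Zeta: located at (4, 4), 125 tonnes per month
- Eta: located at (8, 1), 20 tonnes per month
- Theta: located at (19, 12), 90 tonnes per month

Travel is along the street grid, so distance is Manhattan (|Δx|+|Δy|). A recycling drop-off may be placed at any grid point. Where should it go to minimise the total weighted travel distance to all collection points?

Manhattan distance separates: Σwᵢ(|x−xᵢ|+|y−yᵢ|) = Σwᵢ|x−xᵢ| + Σwᵢ|y−yᵢ|, so x and y are optimised independently as 1-D weighted medians.
Total weight W = 540; half = 270.
x-coordinate, sorted with cumulative weight:
  x=4 (Alpha, w=110) cum 110
  x=4 (Zeta, w=125) cum 235
  x=8 (Eta, w=20) cum 255
  x=18 (Gamma, w=40) cum 295  ← median
  x=18 (Delta, w=75) cum 370
  x=19 (Beta, w=40) cum 410
  x=19 (Epsilon, w=40) cum 450
  x=19 (Theta, w=90) cum 540
⇒ x* = 18
y-coordinate, sorted with cumulative weight:
  y=1 (Eta, w=20) cum 20
  y=4 (Zeta, w=125) cum 145
  y=8 (Alpha, w=110) cum 255
  y=12 (Delta, w=75) cum 330  ← median
  y=12 (Theta, w=90) cum 420
  y=14 (Gamma, w=40) cum 460
  y=18 (Epsilon, w=40) cum 500
  y=20 (Beta, w=40) cum 540
⇒ y* = 12

(18, 12)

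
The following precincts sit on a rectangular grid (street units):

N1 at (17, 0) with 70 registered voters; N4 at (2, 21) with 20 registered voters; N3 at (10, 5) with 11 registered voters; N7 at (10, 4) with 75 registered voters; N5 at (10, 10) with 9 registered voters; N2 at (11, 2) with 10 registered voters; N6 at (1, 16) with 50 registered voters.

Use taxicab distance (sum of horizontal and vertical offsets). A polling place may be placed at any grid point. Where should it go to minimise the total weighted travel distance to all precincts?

Manhattan distance separates: Σwᵢ(|x−xᵢ|+|y−yᵢ|) = Σwᵢ|x−xᵢ| + Σwᵢ|y−yᵢ|, so x and y are optimised independently as 1-D weighted medians.
Total weight W = 245; half = 122.5.
x-coordinate, sorted with cumulative weight:
  x=1 (N6, w=50) cum 50
  x=2 (N4, w=20) cum 70
  x=10 (N3, w=11) cum 81
  x=10 (N7, w=75) cum 156  ← median
  x=10 (N5, w=9) cum 165
  x=11 (N2, w=10) cum 175
  x=17 (N1, w=70) cum 245
⇒ x* = 10
y-coordinate, sorted with cumulative weight:
  y=0 (N1, w=70) cum 70
  y=2 (N2, w=10) cum 80
  y=4 (N7, w=75) cum 155  ← median
  y=5 (N3, w=11) cum 166
  y=10 (N5, w=9) cum 175
  y=16 (N6, w=50) cum 225
  y=21 (N4, w=20) cum 245
⇒ y* = 4

(10, 4)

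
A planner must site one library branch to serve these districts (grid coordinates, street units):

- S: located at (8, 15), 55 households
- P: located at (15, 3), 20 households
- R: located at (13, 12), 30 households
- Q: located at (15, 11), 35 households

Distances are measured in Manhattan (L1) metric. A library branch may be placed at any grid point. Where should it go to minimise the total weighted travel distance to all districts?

Manhattan distance separates: Σwᵢ(|x−xᵢ|+|y−yᵢ|) = Σwᵢ|x−xᵢ| + Σwᵢ|y−yᵢ|, so x and y are optimised independently as 1-D weighted medians.
Total weight W = 140; half = 70.
x-coordinate, sorted with cumulative weight:
  x=8 (S, w=55) cum 55
  x=13 (R, w=30) cum 85  ← median
  x=15 (P, w=20) cum 105
  x=15 (Q, w=35) cum 140
⇒ x* = 13
y-coordinate, sorted with cumulative weight:
  y=3 (P, w=20) cum 20
  y=11 (Q, w=35) cum 55
  y=12 (R, w=30) cum 85  ← median
  y=15 (S, w=55) cum 140
⇒ y* = 12

(13, 12)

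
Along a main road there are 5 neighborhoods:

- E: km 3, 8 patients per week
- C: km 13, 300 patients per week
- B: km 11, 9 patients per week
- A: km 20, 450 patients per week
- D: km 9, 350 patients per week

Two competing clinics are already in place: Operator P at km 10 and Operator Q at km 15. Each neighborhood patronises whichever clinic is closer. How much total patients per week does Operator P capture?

367

The indifferent point is the midpoint (10+15)/2 = 12.5; neighborhoods left of it (closer to Operator P at 10) go to Operator P, those right go to Operator Q.
  E at 3 (w=8) → Operator P
  D at 9 (w=350) → Operator P
  B at 11 (w=9) → Operator P
  C at 13 (w=300) → Operator Q
  A at 20 (w=450) → Operator Q
Operator P captures 367; Operator Q captures 750.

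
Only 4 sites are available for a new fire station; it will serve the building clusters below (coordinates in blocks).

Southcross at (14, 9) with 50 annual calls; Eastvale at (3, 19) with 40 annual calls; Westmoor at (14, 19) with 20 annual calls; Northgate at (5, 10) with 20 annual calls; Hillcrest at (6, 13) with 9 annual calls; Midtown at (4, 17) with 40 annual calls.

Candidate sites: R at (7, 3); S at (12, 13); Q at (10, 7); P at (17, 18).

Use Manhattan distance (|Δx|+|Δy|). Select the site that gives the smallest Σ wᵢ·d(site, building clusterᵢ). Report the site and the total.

Total weighted distance at each candidate:
  R (7, 3): total = 2869
  S (12, 13): total = 1794
  Q (10, 7): total = 2270
  P (17, 18): total = 2384
Minimum is at S with total 1794 blocks.

S, total 1794 blocks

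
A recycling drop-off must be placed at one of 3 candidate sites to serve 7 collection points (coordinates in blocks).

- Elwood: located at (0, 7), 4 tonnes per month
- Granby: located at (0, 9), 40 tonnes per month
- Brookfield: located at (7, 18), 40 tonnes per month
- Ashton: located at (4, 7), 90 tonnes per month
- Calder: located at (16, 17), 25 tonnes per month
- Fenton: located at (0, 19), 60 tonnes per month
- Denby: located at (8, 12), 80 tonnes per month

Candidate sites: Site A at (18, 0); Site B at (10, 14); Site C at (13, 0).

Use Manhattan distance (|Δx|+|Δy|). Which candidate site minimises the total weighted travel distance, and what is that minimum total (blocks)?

Site B, total 3563 blocks

Total weighted distance at each candidate:
  Site A (18, 0): total = 8685
  Site B (10, 14): total = 3563
  Site C (13, 0): total = 7140
Minimum is at Site B with total 3563 blocks.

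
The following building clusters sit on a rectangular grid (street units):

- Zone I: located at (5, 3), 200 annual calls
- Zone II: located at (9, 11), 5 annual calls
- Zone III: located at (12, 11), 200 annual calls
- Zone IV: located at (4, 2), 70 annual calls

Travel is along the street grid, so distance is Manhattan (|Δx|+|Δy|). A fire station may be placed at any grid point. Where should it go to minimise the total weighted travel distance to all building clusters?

Manhattan distance separates: Σwᵢ(|x−xᵢ|+|y−yᵢ|) = Σwᵢ|x−xᵢ| + Σwᵢ|y−yᵢ|, so x and y are optimised independently as 1-D weighted medians.
Total weight W = 475; half = 237.5.
x-coordinate, sorted with cumulative weight:
  x=4 (Zone IV, w=70) cum 70
  x=5 (Zone I, w=200) cum 270  ← median
  x=9 (Zone II, w=5) cum 275
  x=12 (Zone III, w=200) cum 475
⇒ x* = 5
y-coordinate, sorted with cumulative weight:
  y=2 (Zone IV, w=70) cum 70
  y=3 (Zone I, w=200) cum 270  ← median
  y=11 (Zone II, w=5) cum 275
  y=11 (Zone III, w=200) cum 475
⇒ y* = 3

(5, 3)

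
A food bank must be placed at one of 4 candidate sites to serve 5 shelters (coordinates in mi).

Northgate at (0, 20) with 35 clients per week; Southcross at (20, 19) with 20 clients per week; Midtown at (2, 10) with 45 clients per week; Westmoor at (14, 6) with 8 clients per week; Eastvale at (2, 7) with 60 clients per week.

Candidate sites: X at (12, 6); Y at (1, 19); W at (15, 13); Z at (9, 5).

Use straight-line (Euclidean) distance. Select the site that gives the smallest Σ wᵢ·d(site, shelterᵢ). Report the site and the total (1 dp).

Total weighted distance at each candidate:
  X (12, 6): total = 2054.3
  Y (1, 19): total = 1706.6
  W (15, 13): total = 2251.6
  Z (9, 5): total = 1833.0
Minimum is at Y with total 1706.6 mi.

Y, total 1706.6 mi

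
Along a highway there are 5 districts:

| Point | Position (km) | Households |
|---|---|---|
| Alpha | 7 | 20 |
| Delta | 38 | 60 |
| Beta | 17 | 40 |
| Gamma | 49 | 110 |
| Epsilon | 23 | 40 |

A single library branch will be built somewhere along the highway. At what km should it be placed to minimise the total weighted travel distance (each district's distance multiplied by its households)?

x = 38

For a sum of weighted absolute distances on a line, the optimum is the weighted median (not the mean). Total weight W = 270; half-weight = 135.
Sort by position and accumulate weight:
  km 7 (Alpha, w=20) → cum 20
  km 17 (Beta, w=40) → cum 60
  km 23 (Epsilon, w=40) → cum 100
  km 38 (Delta, w=60) → cum 160  ≥ 135 → median here
  km 49 (Gamma, w=110) → cum 270
Optimal location: km 38.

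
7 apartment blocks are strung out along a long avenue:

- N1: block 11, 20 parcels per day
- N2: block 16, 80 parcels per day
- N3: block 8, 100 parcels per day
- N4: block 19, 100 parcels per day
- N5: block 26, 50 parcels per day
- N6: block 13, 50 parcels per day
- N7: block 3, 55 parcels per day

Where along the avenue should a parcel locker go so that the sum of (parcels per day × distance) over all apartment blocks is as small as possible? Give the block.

For a sum of weighted absolute distances on a line, the optimum is the weighted median (not the mean). Total weight W = 455; half-weight = 227.5.
Sort by position and accumulate weight:
  block 3 (N7, w=55) → cum 55
  block 8 (N3, w=100) → cum 155
  block 11 (N1, w=20) → cum 175
  block 13 (N6, w=50) → cum 225
  block 16 (N2, w=80) → cum 305  ≥ 227.5 → median here
  block 19 (N4, w=100) → cum 405
  block 26 (N5, w=50) → cum 455
Optimal location: block 16.

x = 16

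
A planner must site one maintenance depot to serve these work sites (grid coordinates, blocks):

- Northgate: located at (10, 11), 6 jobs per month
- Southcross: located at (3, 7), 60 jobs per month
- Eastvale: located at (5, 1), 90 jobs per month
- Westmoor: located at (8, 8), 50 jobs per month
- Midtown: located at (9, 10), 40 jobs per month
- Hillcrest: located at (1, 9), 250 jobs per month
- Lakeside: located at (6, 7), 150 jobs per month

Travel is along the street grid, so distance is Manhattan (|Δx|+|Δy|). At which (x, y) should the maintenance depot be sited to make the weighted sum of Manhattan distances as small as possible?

(5, 8)

Manhattan distance separates: Σwᵢ(|x−xᵢ|+|y−yᵢ|) = Σwᵢ|x−xᵢ| + Σwᵢ|y−yᵢ|, so x and y are optimised independently as 1-D weighted medians.
Total weight W = 646; half = 323.
x-coordinate, sorted with cumulative weight:
  x=1 (Hillcrest, w=250) cum 250
  x=3 (Southcross, w=60) cum 310
  x=5 (Eastvale, w=90) cum 400  ← median
  x=6 (Lakeside, w=150) cum 550
  x=8 (Westmoor, w=50) cum 600
  x=9 (Midtown, w=40) cum 640
  x=10 (Northgate, w=6) cum 646
⇒ x* = 5
y-coordinate, sorted with cumulative weight:
  y=1 (Eastvale, w=90) cum 90
  y=7 (Southcross, w=60) cum 150
  y=7 (Lakeside, w=150) cum 300
  y=8 (Westmoor, w=50) cum 350  ← median
  y=9 (Hillcrest, w=250) cum 600
  y=10 (Midtown, w=40) cum 640
  y=11 (Northgate, w=6) cum 646
⇒ y* = 8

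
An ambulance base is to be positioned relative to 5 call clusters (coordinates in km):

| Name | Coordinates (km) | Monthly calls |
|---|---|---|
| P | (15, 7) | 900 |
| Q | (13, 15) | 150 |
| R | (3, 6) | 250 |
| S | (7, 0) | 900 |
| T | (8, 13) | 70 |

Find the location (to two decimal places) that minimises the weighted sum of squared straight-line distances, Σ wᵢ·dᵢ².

The minimiser of Σwᵢ‖p−pᵢ‖² is the weighted centroid p* = (Σwᵢpᵢ)/(Σwᵢ).
Σwᵢ = 2270.
Σwᵢxᵢ = 900·15 + 150·13 + 250·3 + 900·7 + 70·8 = 23060.
Σwᵢyᵢ = 900·7 + 150·15 + 250·6 + 900·0 + 70·13 = 10960.
x* = 23060/2270 = 10.16, y* = 10960/2270 = 4.83.

(10.16, 4.83)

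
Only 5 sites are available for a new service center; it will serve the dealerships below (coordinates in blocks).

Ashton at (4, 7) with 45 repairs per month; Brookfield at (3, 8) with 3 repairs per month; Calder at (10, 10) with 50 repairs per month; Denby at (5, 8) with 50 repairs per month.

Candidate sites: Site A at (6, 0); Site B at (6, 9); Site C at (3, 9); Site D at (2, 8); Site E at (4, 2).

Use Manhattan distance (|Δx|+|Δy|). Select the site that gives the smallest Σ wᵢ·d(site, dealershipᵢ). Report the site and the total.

Total weighted distance at each candidate:
  Site A (6, 0): total = 1588
  Site B (6, 9): total = 542
  Site C (3, 9): total = 688
  Site D (2, 8): total = 788
  Site E (4, 2): total = 1296
Minimum is at Site B with total 542 blocks.

Site B, total 542 blocks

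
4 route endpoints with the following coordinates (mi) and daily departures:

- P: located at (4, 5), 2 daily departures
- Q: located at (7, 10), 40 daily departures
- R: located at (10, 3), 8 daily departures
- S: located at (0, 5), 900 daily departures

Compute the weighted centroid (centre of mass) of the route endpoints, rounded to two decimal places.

(0.39, 5.19)

The minimiser of Σwᵢ‖p−pᵢ‖² is the weighted centroid p* = (Σwᵢpᵢ)/(Σwᵢ).
Σwᵢ = 950.
Σwᵢxᵢ = 2·4 + 40·7 + 8·10 + 900·0 = 368.
Σwᵢyᵢ = 2·5 + 40·10 + 8·3 + 900·5 = 4934.
x* = 368/950 = 0.39, y* = 4934/950 = 5.19.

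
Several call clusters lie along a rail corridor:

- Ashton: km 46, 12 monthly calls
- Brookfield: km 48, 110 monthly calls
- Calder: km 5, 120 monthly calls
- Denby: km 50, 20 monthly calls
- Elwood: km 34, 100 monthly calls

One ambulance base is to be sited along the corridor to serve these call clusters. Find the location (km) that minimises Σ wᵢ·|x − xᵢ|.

For a sum of weighted absolute distances on a line, the optimum is the weighted median (not the mean). Total weight W = 362; half-weight = 181.
Sort by position and accumulate weight:
  km 5 (Calder, w=120) → cum 120
  km 34 (Elwood, w=100) → cum 220  ≥ 181 → median here
  km 46 (Ashton, w=12) → cum 232
  km 48 (Brookfield, w=110) → cum 342
  km 50 (Denby, w=20) → cum 362
Optimal location: km 34.

x = 34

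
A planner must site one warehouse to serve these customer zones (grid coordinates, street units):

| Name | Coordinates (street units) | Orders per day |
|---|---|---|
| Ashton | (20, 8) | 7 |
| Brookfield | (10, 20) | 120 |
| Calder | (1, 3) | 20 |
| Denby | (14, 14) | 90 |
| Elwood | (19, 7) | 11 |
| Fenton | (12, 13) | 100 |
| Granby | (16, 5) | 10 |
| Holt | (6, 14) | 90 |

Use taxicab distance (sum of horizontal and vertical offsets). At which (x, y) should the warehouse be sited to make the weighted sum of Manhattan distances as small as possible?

(10, 14)

Manhattan distance separates: Σwᵢ(|x−xᵢ|+|y−yᵢ|) = Σwᵢ|x−xᵢ| + Σwᵢ|y−yᵢ|, so x and y are optimised independently as 1-D weighted medians.
Total weight W = 448; half = 224.
x-coordinate, sorted with cumulative weight:
  x=1 (Calder, w=20) cum 20
  x=6 (Holt, w=90) cum 110
  x=10 (Brookfield, w=120) cum 230  ← median
  x=12 (Fenton, w=100) cum 330
  x=14 (Denby, w=90) cum 420
  x=16 (Granby, w=10) cum 430
  x=19 (Elwood, w=11) cum 441
  x=20 (Ashton, w=7) cum 448
⇒ x* = 10
y-coordinate, sorted with cumulative weight:
  y=3 (Calder, w=20) cum 20
  y=5 (Granby, w=10) cum 30
  y=7 (Elwood, w=11) cum 41
  y=8 (Ashton, w=7) cum 48
  y=13 (Fenton, w=100) cum 148
  y=14 (Denby, w=90) cum 238  ← median
  y=14 (Holt, w=90) cum 328
  y=20 (Brookfield, w=120) cum 448
⇒ y* = 14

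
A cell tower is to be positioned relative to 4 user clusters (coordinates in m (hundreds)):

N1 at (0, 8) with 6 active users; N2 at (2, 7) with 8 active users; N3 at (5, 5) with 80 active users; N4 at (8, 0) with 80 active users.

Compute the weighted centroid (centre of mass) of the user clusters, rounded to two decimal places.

(6.07, 2.90)

The minimiser of Σwᵢ‖p−pᵢ‖² is the weighted centroid p* = (Σwᵢpᵢ)/(Σwᵢ).
Σwᵢ = 174.
Σwᵢxᵢ = 6·0 + 8·2 + 80·5 + 80·8 = 1056.
Σwᵢyᵢ = 6·8 + 8·7 + 80·5 + 80·0 = 504.
x* = 1056/174 = 6.07, y* = 504/174 = 2.90.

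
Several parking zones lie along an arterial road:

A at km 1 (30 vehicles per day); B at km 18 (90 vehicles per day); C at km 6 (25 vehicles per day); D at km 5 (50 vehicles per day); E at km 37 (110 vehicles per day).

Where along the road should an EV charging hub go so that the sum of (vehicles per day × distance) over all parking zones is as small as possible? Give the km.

For a sum of weighted absolute distances on a line, the optimum is the weighted median (not the mean). Total weight W = 305; half-weight = 152.5.
Sort by position and accumulate weight:
  km 1 (A, w=30) → cum 30
  km 5 (D, w=50) → cum 80
  km 6 (C, w=25) → cum 105
  km 18 (B, w=90) → cum 195  ≥ 152.5 → median here
  km 37 (E, w=110) → cum 305
Optimal location: km 18.

x = 18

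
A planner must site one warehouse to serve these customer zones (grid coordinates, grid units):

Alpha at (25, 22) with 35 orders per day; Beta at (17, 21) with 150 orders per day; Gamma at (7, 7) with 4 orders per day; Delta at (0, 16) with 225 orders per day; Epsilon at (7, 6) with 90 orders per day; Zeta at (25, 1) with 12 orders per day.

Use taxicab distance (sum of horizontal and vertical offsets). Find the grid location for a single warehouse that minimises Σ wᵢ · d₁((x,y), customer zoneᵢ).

Manhattan distance separates: Σwᵢ(|x−xᵢ|+|y−yᵢ|) = Σwᵢ|x−xᵢ| + Σwᵢ|y−yᵢ|, so x and y are optimised independently as 1-D weighted medians.
Total weight W = 516; half = 258.
x-coordinate, sorted with cumulative weight:
  x=0 (Delta, w=225) cum 225
  x=7 (Gamma, w=4) cum 229
  x=7 (Epsilon, w=90) cum 319  ← median
  x=17 (Beta, w=150) cum 469
  x=25 (Alpha, w=35) cum 504
  x=25 (Zeta, w=12) cum 516
⇒ x* = 7
y-coordinate, sorted with cumulative weight:
  y=1 (Zeta, w=12) cum 12
  y=6 (Epsilon, w=90) cum 102
  y=7 (Gamma, w=4) cum 106
  y=16 (Delta, w=225) cum 331  ← median
  y=21 (Beta, w=150) cum 481
  y=22 (Alpha, w=35) cum 516
⇒ y* = 16

(7, 16)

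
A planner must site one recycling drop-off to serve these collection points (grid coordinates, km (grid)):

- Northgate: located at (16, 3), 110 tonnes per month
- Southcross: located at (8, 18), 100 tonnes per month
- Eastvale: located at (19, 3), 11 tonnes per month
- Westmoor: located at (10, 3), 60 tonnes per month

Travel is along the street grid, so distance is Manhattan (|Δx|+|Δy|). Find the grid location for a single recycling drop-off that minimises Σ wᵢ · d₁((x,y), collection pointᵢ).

Manhattan distance separates: Σwᵢ(|x−xᵢ|+|y−yᵢ|) = Σwᵢ|x−xᵢ| + Σwᵢ|y−yᵢ|, so x and y are optimised independently as 1-D weighted medians.
Total weight W = 281; half = 140.5.
x-coordinate, sorted with cumulative weight:
  x=8 (Southcross, w=100) cum 100
  x=10 (Westmoor, w=60) cum 160  ← median
  x=16 (Northgate, w=110) cum 270
  x=19 (Eastvale, w=11) cum 281
⇒ x* = 10
y-coordinate, sorted with cumulative weight:
  y=3 (Northgate, w=110) cum 110
  y=3 (Eastvale, w=11) cum 121
  y=3 (Westmoor, w=60) cum 181  ← median
  y=18 (Southcross, w=100) cum 281
⇒ y* = 3

(10, 3)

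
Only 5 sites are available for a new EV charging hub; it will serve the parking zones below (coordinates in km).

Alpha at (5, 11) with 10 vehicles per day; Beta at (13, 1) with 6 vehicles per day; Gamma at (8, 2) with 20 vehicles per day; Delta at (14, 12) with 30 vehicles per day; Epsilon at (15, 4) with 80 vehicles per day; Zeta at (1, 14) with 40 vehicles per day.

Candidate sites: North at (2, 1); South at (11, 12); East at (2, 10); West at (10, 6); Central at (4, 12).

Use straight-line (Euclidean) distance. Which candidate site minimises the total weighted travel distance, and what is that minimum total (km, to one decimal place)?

West, total 1323.9 km

Total weighted distance at each candidate:
  North (2, 1): total = 2369.3
  South (11, 12): total = 1550.2
  East (2, 10): total = 1992.2
  West (10, 6): total = 1323.9
  Central (4, 12): total = 1847.2
Minimum is at West with total 1323.9 km.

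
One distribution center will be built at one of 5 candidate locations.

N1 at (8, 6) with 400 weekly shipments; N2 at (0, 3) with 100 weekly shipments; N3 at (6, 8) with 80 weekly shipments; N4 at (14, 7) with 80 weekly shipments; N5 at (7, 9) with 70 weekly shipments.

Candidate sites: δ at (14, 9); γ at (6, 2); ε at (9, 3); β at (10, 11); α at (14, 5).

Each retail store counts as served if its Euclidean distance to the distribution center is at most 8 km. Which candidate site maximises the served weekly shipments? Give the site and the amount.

Coverage radius r = 8 km; a point is covered iff (Δx)²+(Δy)² ≤ 8² = 64.
  δ (14, 9): covers {N1, N4, N5} → 550
  γ (6, 2): covers {N1, N2, N3, N5} → 650
  ε (9, 3): covers {N1, N3, N4, N5} → 630
  β (10, 11): covers {N1, N3, N4, N5} → 630
  α (14, 5): covers {N1, N4} → 480
Maximum coverage at γ: 650 weekly shipments.

γ, covering 650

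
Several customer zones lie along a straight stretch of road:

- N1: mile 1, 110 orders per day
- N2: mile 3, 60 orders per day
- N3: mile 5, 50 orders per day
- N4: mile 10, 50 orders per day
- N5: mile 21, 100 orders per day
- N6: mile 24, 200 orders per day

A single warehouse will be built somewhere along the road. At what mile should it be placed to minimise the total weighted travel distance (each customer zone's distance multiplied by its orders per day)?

For a sum of weighted absolute distances on a line, the optimum is the weighted median (not the mean). Total weight W = 570; half-weight = 285.
Sort by position and accumulate weight:
  mile 1 (N1, w=110) → cum 110
  mile 3 (N2, w=60) → cum 170
  mile 5 (N3, w=50) → cum 220
  mile 10 (N4, w=50) → cum 270
  mile 21 (N5, w=100) → cum 370  ≥ 285 → median here
  mile 24 (N6, w=200) → cum 570
Optimal location: mile 21.

x = 21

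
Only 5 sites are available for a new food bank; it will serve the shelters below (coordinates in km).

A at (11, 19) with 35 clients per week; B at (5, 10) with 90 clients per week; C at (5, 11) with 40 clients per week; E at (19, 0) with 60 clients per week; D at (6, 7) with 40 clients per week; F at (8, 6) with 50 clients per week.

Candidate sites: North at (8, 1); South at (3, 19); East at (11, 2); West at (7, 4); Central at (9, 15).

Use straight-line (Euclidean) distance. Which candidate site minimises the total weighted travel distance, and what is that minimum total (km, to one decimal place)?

Total weighted distance at each candidate:
  North (8, 1): total = 3075.8
  South (3, 19): total = 4121.2
  East (11, 2): total = 2955.3
  West (7, 4): total = 2401.0
  Central (9, 15): total = 2835.3
Minimum is at West with total 2401.0 km.

West, total 2401.0 km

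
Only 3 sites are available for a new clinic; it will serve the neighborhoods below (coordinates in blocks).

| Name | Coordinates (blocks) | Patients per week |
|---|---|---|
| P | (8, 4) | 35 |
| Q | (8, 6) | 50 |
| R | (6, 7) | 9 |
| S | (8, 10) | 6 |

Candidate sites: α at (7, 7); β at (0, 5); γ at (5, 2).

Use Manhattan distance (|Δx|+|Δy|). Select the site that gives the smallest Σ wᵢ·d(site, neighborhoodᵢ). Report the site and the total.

Total weighted distance at each candidate:
  α (7, 7): total = 273
  β (0, 5): total = 915
  γ (5, 2): total = 645
Minimum is at α with total 273 blocks.

α, total 273 blocks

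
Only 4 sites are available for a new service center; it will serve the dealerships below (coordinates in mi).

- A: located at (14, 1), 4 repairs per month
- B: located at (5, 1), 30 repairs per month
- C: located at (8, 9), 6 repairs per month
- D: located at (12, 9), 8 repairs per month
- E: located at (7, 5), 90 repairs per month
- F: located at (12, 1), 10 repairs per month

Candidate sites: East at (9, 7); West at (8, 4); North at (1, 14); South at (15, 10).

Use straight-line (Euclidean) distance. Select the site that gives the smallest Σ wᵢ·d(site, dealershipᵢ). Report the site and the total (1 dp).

West, total 412.6 mi

Total weighted distance at each candidate:
  East (9, 7): total = 611.5
  West (8, 4): total = 412.6
  North (1, 14): total = 1773.7
  South (15, 10): total = 1451.5
Minimum is at West with total 412.6 mi.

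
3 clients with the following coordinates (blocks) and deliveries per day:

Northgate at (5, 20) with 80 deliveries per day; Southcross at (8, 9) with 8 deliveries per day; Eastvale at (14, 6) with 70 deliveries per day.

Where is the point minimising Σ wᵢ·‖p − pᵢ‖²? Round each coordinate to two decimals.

(9.14, 13.24)

The minimiser of Σwᵢ‖p−pᵢ‖² is the weighted centroid p* = (Σwᵢpᵢ)/(Σwᵢ).
Σwᵢ = 158.
Σwᵢxᵢ = 80·5 + 8·8 + 70·14 = 1444.
Σwᵢyᵢ = 80·20 + 8·9 + 70·6 = 2092.
x* = 1444/158 = 9.14, y* = 2092/158 = 13.24.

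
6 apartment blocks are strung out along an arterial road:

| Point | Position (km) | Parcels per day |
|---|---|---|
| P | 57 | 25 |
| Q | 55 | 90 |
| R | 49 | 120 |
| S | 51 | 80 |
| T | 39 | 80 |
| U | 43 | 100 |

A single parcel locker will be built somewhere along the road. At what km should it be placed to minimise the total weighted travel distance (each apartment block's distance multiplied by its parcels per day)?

For a sum of weighted absolute distances on a line, the optimum is the weighted median (not the mean). Total weight W = 495; half-weight = 247.5.
Sort by position and accumulate weight:
  km 39 (T, w=80) → cum 80
  km 43 (U, w=100) → cum 180
  km 49 (R, w=120) → cum 300  ≥ 247.5 → median here
  km 51 (S, w=80) → cum 380
  km 55 (Q, w=90) → cum 470
  km 57 (P, w=25) → cum 495
Optimal location: km 49.

x = 49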